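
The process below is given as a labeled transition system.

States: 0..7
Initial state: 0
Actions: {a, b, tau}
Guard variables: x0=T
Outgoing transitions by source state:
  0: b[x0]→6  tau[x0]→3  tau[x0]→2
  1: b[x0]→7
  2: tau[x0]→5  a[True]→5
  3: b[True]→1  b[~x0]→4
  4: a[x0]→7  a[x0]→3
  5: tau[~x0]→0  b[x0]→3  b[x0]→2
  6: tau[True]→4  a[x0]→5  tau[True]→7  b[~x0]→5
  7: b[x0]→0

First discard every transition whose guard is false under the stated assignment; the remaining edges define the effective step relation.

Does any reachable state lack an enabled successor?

Answer: DEADLOCK-FREE

Analysis:
R = {0,1,2,3,4,5,6,7}
  0: b→6  tau→2  tau→3  [3 exit(s)]
  1: b→7  [1 exit(s)]
  2: a→5  tau→5  [2 exit(s)]
  3: b→1  [1 exit(s)]
  4: a→3  a→7  [2 exit(s)]
  5: b→2  b→3  [2 exit(s)]
  6: a→5  tau→4  tau→7  [3 exit(s)]
  7: b→0  [1 exit(s)]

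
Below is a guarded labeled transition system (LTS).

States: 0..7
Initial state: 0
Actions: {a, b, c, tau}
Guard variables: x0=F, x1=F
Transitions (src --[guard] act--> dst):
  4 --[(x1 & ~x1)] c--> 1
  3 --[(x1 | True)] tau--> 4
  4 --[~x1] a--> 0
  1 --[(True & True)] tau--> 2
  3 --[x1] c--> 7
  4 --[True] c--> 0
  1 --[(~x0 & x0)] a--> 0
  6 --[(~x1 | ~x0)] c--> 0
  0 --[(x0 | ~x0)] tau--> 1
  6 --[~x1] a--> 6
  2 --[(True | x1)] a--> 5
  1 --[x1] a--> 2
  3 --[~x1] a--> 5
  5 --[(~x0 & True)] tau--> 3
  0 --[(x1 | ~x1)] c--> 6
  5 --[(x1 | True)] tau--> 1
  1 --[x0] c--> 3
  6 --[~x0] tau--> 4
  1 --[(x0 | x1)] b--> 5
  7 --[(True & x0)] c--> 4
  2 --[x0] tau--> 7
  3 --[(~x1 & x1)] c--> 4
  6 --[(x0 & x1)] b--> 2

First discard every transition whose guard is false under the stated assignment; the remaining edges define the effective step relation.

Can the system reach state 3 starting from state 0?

Answer: REACHABLE

Trace:
13 transition(s) survive guard evaluation.
Layer 0: {0}
Layer 1: {1,6}  total {0,1,6}
Layer 2: {2,4}  total {0,1,2,4,6}
Layer 3: {5}  total {0,1,2,4,5,6}
Layer 4: {3}  total {0,1,2,3,4,5,6}
R = {0,1,2,3,4,5,6}
witness 3: tau·tau·a·tau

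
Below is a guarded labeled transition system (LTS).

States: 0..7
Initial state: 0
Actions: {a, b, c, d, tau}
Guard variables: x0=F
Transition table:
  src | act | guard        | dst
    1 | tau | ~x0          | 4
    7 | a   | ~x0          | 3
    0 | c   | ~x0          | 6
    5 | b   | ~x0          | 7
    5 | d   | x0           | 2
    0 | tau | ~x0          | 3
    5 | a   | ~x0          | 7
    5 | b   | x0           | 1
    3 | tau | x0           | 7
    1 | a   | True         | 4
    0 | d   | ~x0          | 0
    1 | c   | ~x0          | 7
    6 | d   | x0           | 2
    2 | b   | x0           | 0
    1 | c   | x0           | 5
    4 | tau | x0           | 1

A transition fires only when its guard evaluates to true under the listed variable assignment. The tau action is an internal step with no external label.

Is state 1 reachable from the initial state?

9 transition(s) survive guard evaluation.
depth 0: {0}
depth 1: {3,6}  cumulative {0,3,6}
Reach set: {0,3,6}

Answer: UNREACHABLE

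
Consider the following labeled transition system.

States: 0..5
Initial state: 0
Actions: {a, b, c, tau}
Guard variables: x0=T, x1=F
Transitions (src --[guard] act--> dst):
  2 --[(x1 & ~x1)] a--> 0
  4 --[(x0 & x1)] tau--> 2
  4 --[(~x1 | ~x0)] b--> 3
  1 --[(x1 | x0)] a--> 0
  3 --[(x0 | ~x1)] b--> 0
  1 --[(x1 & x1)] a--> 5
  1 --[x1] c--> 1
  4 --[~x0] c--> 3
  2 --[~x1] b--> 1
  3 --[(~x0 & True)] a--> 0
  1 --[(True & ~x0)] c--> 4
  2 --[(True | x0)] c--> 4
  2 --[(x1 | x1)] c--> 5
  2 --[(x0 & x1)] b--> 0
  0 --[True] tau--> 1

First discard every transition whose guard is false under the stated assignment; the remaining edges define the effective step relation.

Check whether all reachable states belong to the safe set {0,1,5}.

Inv-set: {0,1,5}
R = {0,1}
  0: ok
  1: ok

Answer: INVARIANT HOLDS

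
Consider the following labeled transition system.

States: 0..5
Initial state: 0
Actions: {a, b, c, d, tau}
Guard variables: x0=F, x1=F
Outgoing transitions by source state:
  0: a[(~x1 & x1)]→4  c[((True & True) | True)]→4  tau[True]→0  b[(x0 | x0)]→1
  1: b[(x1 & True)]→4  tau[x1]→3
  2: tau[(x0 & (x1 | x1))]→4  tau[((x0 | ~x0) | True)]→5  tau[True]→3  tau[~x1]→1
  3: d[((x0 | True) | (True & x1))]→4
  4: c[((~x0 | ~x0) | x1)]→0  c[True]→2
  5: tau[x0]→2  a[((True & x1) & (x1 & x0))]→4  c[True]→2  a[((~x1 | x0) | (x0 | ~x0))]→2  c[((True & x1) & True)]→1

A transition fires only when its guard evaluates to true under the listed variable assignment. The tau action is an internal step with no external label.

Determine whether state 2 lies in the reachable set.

After dropping false guards: 10 live edges.
L0 = {0}
L1 = {4}  now seen {0,4}
L2 = {2}  now seen {0,2,4}
L3 = {1,3,5}  now seen {0,1,2,3,4,5}
Reachable = {0,1,2,3,4,5}
Path to 2: c·c

Answer: REACHABLE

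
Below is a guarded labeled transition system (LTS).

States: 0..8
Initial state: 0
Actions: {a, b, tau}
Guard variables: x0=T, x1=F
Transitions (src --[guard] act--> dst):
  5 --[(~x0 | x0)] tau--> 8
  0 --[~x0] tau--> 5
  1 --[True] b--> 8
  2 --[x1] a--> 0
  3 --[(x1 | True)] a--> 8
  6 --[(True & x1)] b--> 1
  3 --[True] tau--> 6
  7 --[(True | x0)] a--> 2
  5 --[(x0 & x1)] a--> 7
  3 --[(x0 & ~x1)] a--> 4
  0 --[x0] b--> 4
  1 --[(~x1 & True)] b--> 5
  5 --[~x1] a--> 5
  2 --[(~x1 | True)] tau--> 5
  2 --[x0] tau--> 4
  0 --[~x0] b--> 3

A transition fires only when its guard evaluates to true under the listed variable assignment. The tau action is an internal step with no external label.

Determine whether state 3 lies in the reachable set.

Answer: UNREACHABLE

Analysis:
Guard filter leaves 11 enabled edge(s).
Layer 0: {0}
Layer 1: {4}  now seen {0,4}
Reach set: {0,4}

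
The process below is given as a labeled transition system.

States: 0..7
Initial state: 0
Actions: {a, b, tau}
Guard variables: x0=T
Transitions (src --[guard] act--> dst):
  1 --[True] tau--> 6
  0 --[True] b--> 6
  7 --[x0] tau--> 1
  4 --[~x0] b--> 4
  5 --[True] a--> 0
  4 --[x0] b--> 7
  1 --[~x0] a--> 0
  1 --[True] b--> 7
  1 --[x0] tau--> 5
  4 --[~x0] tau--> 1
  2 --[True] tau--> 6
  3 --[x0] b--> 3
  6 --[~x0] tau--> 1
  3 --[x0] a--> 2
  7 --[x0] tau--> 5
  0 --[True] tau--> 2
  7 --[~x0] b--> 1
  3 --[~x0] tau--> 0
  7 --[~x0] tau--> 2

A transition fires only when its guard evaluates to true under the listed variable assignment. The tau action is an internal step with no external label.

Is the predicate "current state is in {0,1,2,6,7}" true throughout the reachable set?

Inv-set: {0,1,2,6,7}
Reach set: {0,2,6}
  0: safe
  2: safe
  6: safe

Answer: INVARIANT HOLDS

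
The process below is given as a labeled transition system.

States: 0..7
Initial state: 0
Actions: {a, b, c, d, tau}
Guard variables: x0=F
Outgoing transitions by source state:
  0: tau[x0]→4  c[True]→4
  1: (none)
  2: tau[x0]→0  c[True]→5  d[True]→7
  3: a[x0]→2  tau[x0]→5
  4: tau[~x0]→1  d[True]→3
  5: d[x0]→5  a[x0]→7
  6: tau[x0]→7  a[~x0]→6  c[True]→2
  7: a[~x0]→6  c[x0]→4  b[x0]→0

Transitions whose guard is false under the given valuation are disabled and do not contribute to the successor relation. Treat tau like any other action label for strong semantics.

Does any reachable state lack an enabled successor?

Reach set: {0,1,3,4}
  0: c→4  [1 exit(s)]
  1: ∅  [deadlock]
  3: ∅  [deadlock]
  4: d→3  tau→1  [2 exit(s)]
Path to 1: c·tau

Answer: DEADLOCK at state 1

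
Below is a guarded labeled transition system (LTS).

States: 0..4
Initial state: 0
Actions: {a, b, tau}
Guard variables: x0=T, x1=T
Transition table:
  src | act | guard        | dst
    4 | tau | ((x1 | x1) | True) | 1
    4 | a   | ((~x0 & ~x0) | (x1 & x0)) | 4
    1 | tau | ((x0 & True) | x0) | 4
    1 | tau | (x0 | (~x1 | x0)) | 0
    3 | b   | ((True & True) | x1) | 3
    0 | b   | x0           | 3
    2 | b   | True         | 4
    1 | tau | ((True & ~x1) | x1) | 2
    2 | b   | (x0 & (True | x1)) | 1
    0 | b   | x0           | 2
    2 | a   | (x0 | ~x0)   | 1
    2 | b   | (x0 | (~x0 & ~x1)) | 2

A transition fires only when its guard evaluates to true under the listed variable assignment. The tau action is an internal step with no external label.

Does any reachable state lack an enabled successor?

Answer: DEADLOCK-FREE

Analysis:
R = {0,1,2,3,4}
  0: b→2  b→3  [deg 2]
  1: tau→0  tau→2  tau→4  [deg 3]
  2: a→1  b→1  b→2  b→4  [deg 4]
  3: b→3  [deg 1]
  4: a→4  tau→1  [deg 2]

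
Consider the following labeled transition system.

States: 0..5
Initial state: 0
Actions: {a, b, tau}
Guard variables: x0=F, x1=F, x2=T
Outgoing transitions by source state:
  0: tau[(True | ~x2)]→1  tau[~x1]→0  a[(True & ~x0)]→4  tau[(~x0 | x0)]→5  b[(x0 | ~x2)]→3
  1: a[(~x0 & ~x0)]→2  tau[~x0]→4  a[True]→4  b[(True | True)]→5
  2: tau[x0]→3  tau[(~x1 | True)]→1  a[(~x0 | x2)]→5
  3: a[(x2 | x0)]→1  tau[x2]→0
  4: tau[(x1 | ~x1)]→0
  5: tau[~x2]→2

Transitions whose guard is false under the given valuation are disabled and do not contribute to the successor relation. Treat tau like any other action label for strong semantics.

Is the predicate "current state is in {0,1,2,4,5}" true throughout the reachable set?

Inv-set: {0,1,2,4,5}
Reachable = {0,1,2,4,5}
  0: safe
  1: safe
  2: safe
  4: safe
  5: safe

Answer: INVARIANT HOLDS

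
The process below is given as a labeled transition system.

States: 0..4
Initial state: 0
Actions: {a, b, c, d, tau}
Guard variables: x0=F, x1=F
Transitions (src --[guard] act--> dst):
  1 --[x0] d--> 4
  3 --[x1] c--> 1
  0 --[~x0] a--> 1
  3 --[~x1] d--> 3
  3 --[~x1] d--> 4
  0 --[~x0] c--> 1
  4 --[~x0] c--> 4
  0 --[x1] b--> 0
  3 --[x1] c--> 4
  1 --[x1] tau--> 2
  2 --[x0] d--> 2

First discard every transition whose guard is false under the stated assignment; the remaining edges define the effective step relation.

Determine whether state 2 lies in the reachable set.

After dropping false guards: 5 live edges.
Layer 0: {0}
Layer 1: {1}  now seen {0,1}
Reachable = {0,1}

Answer: UNREACHABLE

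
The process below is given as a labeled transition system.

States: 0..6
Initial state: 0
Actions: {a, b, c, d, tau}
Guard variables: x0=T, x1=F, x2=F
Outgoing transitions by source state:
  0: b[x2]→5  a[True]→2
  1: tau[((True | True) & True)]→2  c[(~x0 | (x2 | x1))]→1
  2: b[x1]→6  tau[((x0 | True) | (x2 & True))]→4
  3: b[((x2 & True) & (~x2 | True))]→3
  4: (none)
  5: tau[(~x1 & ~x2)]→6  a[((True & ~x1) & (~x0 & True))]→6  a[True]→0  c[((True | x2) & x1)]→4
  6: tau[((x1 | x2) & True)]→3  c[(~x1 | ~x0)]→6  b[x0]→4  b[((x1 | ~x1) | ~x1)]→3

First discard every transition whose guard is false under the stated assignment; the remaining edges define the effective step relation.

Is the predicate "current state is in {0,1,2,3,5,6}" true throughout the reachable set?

Safe = {0,1,2,3,5,6}
Reachable = {0,2,4}
  0: safe
  2: safe
  4: ✗ unsafe
reach 4 via a·tau — violates

Answer: INVARIANT VIOLATED at state 4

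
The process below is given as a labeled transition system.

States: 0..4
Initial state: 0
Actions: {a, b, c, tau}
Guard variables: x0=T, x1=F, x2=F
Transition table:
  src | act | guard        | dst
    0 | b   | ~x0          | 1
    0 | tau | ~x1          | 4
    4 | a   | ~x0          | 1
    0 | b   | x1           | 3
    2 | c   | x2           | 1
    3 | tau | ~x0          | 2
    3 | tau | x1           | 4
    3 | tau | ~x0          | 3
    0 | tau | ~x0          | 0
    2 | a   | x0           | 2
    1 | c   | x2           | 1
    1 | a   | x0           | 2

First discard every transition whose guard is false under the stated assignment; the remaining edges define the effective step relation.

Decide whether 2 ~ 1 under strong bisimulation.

Refine partition for ~:
  P[0] = {{0,1,2,3,4}}
  P[1] = {{0},{1,2},{3,4}}
Fixed point at round 2; 3 class(es).
class of 2: {1,2}; class of 1: {1,2}

Answer: BISIMILAR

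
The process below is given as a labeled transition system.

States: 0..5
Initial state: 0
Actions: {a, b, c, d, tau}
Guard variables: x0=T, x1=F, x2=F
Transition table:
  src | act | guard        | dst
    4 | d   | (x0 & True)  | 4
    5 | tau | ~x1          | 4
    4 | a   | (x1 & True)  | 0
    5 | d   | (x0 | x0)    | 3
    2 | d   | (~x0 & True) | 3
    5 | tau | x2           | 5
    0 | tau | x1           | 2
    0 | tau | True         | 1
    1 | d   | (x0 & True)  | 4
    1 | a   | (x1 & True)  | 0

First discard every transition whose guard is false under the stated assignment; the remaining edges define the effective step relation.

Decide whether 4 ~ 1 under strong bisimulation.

Answer: BISIMILAR

Analysis:
Bisimulation quotient by refinement:
  P[0] = {{0,1,2,3,4,5}}
  P[1] = {{0},{1,4},{2,3},{5}}
Fixed point at round 2; 4 class(es).
4∈{1,4}, 1∈{1,4}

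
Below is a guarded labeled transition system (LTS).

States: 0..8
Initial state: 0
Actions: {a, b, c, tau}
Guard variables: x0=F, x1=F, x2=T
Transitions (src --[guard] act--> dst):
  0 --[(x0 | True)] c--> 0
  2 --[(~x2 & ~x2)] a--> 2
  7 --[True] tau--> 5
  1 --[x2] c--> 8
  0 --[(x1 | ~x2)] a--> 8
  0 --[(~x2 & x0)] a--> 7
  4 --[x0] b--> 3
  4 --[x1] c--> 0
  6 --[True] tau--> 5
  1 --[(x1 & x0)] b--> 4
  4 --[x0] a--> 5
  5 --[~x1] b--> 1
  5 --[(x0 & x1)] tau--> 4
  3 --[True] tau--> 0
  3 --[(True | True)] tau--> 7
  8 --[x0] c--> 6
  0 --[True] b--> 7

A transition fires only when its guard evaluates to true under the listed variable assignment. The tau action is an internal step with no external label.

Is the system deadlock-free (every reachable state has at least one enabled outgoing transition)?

Answer: DEADLOCK at state 8

Trace:
Reachable = {0,1,5,7,8}
  0: b→7  c→0  [2 out]
  1: c→8  [1 out]
  5: b→1  [1 out]
  7: tau→5  [1 out]
  8: ∅  [deadlock]
witness 8: b·tau·b·c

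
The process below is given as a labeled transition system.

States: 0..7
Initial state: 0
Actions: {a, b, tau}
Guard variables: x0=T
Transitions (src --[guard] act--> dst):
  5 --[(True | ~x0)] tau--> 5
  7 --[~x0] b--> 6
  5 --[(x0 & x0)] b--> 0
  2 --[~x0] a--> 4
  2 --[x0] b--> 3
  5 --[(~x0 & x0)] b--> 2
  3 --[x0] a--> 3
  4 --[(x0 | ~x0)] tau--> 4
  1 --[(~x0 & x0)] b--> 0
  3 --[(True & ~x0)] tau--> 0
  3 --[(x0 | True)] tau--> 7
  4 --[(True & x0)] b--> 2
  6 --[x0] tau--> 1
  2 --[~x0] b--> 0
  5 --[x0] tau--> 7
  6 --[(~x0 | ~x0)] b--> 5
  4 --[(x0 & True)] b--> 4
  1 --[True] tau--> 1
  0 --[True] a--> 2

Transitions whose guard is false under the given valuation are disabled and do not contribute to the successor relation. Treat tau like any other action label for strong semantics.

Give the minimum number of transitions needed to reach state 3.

Breadth-first toward 3:
  Layer 0: {0}
  Layer 1: {2}
  Layer 2: {3}
3 enters at depth 2; path a·b

Answer: 2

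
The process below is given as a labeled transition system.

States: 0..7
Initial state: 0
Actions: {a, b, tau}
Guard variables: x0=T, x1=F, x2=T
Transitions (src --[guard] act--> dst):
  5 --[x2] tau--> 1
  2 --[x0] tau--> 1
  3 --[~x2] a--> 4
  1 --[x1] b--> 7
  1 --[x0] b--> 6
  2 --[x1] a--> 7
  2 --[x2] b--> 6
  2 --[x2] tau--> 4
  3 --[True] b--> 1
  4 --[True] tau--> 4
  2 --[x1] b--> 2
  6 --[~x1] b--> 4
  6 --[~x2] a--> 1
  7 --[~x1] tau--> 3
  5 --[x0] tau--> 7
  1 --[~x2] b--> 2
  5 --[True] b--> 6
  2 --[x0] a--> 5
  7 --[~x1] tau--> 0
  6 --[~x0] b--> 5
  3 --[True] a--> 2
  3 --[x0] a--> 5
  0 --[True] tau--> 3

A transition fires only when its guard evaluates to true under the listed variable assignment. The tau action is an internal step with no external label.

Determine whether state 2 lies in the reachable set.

Answer: REACHABLE

Analysis:
After dropping false guards: 16 live edges.
depth 0: {0}
depth 1: {3}  cumulative {0,3}
depth 2: {1,2,5}  cumulative {0,1,2,3,5}
depth 3: {4,6,7}  cumulative {0,1,2,3,4,5,6,7}
Reach set: {0,1,2,3,4,5,6,7}
witness 2: tau·a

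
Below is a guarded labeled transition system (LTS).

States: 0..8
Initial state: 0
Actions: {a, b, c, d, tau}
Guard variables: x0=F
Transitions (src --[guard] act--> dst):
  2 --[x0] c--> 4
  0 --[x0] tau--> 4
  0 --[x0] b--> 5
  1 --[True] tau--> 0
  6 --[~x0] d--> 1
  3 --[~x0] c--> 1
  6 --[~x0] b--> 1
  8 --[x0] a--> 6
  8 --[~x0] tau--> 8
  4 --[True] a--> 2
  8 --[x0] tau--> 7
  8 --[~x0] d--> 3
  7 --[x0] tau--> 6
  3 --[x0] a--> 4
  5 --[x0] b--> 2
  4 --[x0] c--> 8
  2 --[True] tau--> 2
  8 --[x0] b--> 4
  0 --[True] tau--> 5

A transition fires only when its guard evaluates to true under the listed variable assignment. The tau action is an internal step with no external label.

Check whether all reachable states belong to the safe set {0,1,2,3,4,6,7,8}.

Answer: INVARIANT VIOLATED at state 5

Working:
Safe = {0,1,2,3,4,6,7,8}
Reach set: {0,5}
  0: safe
  5: ✗ unsafe
reach 5 via tau — violates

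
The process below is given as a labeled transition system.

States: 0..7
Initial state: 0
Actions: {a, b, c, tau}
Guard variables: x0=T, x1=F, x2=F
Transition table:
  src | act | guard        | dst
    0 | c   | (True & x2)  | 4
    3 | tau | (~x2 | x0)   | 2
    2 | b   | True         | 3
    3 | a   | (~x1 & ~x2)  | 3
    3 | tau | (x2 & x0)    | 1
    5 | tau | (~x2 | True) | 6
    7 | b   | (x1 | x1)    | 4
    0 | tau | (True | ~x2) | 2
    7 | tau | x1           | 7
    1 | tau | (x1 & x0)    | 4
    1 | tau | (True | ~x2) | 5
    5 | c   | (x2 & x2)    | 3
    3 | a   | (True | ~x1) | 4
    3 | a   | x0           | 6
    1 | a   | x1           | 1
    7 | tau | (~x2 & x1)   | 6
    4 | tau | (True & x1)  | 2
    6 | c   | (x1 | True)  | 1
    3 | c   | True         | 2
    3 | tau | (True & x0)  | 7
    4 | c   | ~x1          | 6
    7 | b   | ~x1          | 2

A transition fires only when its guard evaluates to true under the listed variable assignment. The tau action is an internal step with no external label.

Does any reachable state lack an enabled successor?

Reachable = {0,1,2,3,4,5,6,7}
  0: tau→2  [1 exit(s)]
  1: tau→5  [1 exit(s)]
  2: b→3  [1 exit(s)]
  3: a→3  a→4  a→6  c→2  tau→2  tau→7  [6 exit(s)]
  4: c→6  [1 exit(s)]
  5: tau→6  [1 exit(s)]
  6: c→1  [1 exit(s)]
  7: b→2  [1 exit(s)]

Answer: DEADLOCK-FREE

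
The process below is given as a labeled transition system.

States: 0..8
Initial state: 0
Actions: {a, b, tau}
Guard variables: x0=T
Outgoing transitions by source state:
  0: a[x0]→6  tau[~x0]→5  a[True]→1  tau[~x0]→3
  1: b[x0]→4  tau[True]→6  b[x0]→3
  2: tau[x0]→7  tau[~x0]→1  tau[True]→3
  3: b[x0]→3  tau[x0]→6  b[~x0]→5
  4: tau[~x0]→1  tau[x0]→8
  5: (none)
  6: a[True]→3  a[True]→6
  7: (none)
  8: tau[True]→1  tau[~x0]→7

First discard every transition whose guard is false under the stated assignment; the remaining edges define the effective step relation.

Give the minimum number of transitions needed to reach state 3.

Layered search for 3:
  depth 0: {0}
  depth 1: {1,6}
  depth 2: {3,4}
3 enters at depth 2; path a·b

Answer: 2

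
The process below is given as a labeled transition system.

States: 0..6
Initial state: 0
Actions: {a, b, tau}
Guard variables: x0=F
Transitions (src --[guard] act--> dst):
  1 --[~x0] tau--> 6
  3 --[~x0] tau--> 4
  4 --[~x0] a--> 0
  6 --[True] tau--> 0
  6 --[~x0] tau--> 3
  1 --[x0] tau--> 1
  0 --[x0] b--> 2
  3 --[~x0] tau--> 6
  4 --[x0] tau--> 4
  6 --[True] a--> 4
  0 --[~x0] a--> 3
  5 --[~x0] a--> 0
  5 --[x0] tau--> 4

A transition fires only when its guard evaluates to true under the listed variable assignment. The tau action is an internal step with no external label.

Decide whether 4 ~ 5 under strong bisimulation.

Refine partition for ~:
  round 0: {{0,1,2,3,4,5,6}}
  round 1: {{0,4,5},{1,3},{2},{6}}
  round 2: {{0},{1},{2},{3},{4,5},{6}}
6 equivalence class(es) (converged in 3)
4∈{4,5}, 5∈{4,5}

Answer: BISIMILAR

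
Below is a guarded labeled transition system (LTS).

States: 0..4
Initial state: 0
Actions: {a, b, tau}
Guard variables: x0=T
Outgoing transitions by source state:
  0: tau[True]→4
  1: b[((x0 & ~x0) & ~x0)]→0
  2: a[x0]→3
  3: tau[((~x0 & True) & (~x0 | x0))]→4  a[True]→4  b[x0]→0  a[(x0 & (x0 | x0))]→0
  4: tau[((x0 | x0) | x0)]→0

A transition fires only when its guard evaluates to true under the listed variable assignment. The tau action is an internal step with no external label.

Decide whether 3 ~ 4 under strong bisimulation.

Answer: NOT BISIMILAR

Working:
Refine partition for ~:
  P[0] = {{0,1,2,3,4}}
  P[1] = {{0,4},{1},{2},{3}}
Fixed point at round 2; 4 class(es).
3∈{3}, 4∈{0,4}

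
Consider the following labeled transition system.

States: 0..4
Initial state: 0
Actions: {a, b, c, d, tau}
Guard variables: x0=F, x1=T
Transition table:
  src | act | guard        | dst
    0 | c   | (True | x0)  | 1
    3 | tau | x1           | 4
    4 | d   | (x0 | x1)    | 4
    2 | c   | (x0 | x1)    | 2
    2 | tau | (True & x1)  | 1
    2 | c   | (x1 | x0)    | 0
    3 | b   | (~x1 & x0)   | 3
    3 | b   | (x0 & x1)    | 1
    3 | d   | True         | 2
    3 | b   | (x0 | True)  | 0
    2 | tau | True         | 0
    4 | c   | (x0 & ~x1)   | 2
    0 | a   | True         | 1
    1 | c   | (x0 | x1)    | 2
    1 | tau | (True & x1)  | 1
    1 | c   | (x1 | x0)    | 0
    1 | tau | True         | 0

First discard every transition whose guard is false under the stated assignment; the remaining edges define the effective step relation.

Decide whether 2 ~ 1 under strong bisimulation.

Answer: BISIMILAR

Working:
Compute ~ classes (split until stable):
  P[0] = {{0,1,2,3,4}}
  P[1] = {{0},{1,2},{3},{4}}
Fixed point at round 2; 4 class(es).
[2]={1,2}  [1]={1,2}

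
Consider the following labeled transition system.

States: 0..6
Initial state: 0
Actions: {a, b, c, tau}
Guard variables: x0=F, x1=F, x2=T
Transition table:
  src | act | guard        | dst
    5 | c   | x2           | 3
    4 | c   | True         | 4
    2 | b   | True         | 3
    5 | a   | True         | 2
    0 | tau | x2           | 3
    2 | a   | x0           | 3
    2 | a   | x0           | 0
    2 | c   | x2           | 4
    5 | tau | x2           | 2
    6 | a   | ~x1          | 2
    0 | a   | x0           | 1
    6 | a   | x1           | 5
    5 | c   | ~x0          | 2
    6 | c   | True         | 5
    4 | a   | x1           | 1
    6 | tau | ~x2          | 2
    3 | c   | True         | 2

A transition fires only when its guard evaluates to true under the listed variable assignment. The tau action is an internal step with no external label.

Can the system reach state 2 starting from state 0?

Answer: REACHABLE

Working:
After dropping false guards: 11 live edges.
Layer 0: {0}
Layer 1: {3}  total {0,3}
Layer 2: {2}  total {0,2,3}
Layer 3: {4}  total {0,2,3,4}
Reach set: {0,2,3,4}
Path to 2: tau·c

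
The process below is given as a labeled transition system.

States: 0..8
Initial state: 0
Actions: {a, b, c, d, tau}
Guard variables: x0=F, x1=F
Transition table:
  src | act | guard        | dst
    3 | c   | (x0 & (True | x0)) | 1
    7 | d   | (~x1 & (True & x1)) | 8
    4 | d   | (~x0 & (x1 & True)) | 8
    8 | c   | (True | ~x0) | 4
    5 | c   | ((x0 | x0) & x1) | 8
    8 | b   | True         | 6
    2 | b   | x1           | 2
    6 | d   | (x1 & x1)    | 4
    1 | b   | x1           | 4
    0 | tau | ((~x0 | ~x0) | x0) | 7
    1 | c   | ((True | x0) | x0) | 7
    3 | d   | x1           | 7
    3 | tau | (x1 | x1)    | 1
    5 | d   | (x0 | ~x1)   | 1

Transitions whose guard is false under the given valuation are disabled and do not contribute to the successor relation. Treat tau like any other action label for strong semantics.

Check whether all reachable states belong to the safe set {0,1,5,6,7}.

Answer: INVARIANT HOLDS

Trace:
Safe = {0,1,5,6,7}
R = {0,7}
  0: safe
  7: safe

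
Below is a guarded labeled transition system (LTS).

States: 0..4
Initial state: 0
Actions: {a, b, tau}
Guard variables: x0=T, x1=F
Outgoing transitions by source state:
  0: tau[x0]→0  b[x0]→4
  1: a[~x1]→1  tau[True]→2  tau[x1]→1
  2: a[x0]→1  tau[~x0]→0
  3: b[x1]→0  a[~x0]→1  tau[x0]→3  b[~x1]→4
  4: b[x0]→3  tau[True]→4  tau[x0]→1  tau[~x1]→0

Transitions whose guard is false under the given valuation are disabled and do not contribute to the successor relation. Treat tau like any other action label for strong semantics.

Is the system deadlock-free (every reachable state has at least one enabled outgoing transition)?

Answer: DEADLOCK-FREE

Trace:
R = {0,1,2,3,4}
  0: b→4  tau→0  [deg 2]
  1: a→1  tau→2  [deg 2]
  2: a→1  [deg 1]
  3: b→4  tau→3  [deg 2]
  4: b→3  tau→0  tau→1  tau→4  [deg 4]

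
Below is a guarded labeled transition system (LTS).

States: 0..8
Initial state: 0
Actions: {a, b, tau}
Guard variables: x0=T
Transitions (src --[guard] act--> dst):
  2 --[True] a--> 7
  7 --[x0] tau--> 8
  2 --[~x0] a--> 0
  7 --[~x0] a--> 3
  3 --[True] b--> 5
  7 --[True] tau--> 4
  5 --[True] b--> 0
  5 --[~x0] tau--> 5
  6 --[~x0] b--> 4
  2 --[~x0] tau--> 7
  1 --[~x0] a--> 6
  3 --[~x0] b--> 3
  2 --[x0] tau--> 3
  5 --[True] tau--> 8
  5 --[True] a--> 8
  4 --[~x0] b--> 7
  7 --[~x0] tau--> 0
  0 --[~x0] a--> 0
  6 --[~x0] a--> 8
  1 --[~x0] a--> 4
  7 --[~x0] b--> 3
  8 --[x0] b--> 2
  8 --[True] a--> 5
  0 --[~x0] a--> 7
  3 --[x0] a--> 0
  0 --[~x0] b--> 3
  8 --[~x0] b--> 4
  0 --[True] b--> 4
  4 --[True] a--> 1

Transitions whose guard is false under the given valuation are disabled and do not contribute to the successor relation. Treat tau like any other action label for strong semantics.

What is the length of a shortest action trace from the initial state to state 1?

Answer: 2

Trace:
Breadth-first toward 1:
  depth 0: {0}
  depth 1: {4}
  depth 2: {1}
depth(1)=2, e.g. b·a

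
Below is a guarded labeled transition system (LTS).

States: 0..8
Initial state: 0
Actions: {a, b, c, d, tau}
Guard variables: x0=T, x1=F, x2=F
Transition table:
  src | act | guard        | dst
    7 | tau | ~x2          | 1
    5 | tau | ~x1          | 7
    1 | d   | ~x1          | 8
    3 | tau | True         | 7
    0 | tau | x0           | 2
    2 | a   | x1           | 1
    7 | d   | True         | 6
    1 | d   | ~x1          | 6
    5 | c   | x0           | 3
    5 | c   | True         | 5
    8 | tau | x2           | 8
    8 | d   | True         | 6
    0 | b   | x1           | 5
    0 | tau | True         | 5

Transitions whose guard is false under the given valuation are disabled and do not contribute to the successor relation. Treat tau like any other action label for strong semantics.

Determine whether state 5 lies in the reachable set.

11 transition(s) survive guard evaluation.
depth 0: {0}
depth 1: {2,5}  now seen {0,2,5}
depth 2: {3,7}  now seen {0,2,3,5,7}
depth 3: {1,6}  now seen {0,1,2,3,5,6,7}
depth 4: {8}  now seen {0,1,2,3,5,6,7,8}
Reach set: {0,1,2,3,5,6,7,8}
witness 5: tau

Answer: REACHABLE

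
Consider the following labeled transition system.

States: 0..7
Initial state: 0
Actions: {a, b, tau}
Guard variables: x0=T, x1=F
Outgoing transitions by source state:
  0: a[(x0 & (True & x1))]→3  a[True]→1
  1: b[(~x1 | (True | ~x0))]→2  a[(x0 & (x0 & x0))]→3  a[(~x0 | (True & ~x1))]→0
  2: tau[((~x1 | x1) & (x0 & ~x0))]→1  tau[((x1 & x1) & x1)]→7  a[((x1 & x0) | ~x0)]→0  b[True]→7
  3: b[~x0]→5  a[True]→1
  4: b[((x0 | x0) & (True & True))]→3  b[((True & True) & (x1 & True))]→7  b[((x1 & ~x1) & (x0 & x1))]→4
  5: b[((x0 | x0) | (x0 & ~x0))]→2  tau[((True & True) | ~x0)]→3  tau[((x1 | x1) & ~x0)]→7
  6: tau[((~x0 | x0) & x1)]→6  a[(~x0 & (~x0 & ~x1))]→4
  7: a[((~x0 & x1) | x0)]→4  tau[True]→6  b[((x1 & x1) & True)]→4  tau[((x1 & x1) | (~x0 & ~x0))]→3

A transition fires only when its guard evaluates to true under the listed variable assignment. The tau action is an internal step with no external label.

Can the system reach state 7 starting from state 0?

11 transition(s) survive guard evaluation.
Layer 0: {0}
Layer 1: {1}  now seen {0,1}
Layer 2: {2,3}  now seen {0,1,2,3}
Layer 3: {7}  now seen {0,1,2,3,7}
Layer 4: {4,6}  now seen {0,1,2,3,4,6,7}
Reach set: {0,1,2,3,4,6,7}
Path to 7: a·b·b

Answer: REACHABLE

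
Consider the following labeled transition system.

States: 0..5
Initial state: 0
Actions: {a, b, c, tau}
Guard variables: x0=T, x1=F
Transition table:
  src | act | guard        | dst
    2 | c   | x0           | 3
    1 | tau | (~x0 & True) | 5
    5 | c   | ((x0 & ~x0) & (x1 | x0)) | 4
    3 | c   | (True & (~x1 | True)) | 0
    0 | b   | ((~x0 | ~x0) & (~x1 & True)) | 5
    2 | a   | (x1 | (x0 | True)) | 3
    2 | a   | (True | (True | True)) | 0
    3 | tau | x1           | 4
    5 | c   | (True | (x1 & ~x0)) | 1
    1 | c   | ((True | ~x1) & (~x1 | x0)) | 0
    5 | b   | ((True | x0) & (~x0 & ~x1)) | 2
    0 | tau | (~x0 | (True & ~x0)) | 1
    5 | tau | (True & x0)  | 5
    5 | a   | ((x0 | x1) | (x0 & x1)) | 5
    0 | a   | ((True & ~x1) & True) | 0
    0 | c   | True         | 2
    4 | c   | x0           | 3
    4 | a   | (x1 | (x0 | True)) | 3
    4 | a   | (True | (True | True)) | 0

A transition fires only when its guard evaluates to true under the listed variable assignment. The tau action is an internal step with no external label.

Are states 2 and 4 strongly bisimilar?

Answer: BISIMILAR

Analysis:
Refine partition for ~:
  P[0] = {{0,1,2,3,4,5}}
  P[1] = {{0,2,4},{1,3},{5}}
  P[2] = {{0},{1,3},{2,4},{5}}
Fixed point at round 3; 4 class(es).
[2]={2,4}  [4]={2,4}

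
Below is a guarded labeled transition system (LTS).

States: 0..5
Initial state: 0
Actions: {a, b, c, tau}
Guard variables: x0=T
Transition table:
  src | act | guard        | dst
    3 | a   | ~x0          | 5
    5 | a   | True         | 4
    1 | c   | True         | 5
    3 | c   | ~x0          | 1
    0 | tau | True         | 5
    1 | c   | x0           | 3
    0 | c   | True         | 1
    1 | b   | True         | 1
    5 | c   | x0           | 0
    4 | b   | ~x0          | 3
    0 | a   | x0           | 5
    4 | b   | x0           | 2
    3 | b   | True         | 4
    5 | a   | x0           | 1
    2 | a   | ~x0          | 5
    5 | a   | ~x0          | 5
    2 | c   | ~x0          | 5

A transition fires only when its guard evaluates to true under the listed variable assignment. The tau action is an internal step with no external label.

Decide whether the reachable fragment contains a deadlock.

Answer: DEADLOCK at state 2

Trace:
Reach set: {0,1,2,3,4,5}
  0: a→5  c→1  tau→5  [3 exit(s)]
  1: b→1  c→3  c→5  [3 exit(s)]
  2: ∅  [STUCK]
  3: b→4  [1 exit(s)]
  4: b→2  [1 exit(s)]
  5: a→1  a→4  c→0  [3 exit(s)]
witness 2: tau·a·b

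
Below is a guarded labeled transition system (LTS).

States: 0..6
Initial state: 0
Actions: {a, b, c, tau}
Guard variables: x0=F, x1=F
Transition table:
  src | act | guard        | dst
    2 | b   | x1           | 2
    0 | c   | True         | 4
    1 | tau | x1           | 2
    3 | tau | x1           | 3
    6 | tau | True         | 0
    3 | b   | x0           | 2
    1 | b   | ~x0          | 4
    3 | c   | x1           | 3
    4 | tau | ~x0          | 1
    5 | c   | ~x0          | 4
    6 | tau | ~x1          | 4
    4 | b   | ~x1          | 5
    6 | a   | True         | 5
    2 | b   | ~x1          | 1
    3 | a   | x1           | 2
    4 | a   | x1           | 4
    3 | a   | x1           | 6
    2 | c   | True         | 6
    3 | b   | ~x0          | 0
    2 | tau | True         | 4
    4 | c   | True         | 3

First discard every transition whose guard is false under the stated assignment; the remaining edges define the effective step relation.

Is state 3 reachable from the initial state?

After dropping false guards: 13 live edges.
Layer 0: {0}
Layer 1: {4}  now seen {0,4}
Layer 2: {1,3,5}  now seen {0,1,3,4,5}
Reach set: {0,1,3,4,5}
trace reaching 3: c·c

Answer: REACHABLE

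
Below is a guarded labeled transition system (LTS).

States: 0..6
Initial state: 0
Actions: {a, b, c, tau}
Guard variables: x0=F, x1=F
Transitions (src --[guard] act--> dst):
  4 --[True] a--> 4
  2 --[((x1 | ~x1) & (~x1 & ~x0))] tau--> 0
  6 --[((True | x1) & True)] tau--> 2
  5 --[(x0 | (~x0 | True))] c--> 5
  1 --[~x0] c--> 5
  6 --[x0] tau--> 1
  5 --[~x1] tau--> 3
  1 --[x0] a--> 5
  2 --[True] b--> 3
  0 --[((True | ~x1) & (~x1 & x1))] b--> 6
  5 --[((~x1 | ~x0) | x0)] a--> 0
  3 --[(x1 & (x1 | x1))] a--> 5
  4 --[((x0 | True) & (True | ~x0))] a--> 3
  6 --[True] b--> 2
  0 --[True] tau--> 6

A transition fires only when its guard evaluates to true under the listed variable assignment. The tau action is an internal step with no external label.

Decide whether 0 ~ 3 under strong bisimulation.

Compute ~ classes (split until stable):
  P[0] = {{0,1,2,3,4,5,6}}
  P[1] = {{0},{1},{2,6},{3},{4},{5}}
  P[2] = {{0},{1},{2},{3},{4},{5},{6}}
stable after 3 split(s): 7 block(s)
class of 0: {0}; class of 3: {3}

Answer: NOT BISIMILAR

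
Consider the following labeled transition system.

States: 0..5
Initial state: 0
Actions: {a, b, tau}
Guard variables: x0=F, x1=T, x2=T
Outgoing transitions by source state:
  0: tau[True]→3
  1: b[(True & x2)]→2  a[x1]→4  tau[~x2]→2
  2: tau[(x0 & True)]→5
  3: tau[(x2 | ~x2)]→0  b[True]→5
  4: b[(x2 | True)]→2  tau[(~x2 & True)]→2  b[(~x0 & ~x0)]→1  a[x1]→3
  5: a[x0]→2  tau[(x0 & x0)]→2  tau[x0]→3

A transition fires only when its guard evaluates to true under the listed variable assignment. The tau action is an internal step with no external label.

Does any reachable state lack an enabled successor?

R = {0,3,5}
  0: tau→3  [deg 1]
  3: b→5  tau→0  [deg 2]
  5: ∅  [deadlock]
Path to 5: tau·b

Answer: DEADLOCK at state 5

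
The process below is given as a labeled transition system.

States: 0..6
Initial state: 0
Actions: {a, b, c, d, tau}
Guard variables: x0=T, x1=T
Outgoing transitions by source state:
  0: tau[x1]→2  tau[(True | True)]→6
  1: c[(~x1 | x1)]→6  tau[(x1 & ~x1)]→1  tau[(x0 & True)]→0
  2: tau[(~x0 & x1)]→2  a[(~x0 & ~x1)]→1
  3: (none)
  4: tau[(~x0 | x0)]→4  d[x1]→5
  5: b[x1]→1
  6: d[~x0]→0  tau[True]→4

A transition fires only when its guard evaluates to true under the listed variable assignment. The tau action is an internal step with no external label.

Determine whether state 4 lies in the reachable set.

8 transition(s) survive guard evaluation.
L0 = {0}
L1 = {2,6}  cumulative {0,2,6}
L2 = {4}  cumulative {0,2,4,6}
L3 = {5}  cumulative {0,2,4,5,6}
L4 = {1}  cumulative {0,1,2,4,5,6}
Reachable = {0,1,2,4,5,6}
witness 4: tau·tau

Answer: REACHABLE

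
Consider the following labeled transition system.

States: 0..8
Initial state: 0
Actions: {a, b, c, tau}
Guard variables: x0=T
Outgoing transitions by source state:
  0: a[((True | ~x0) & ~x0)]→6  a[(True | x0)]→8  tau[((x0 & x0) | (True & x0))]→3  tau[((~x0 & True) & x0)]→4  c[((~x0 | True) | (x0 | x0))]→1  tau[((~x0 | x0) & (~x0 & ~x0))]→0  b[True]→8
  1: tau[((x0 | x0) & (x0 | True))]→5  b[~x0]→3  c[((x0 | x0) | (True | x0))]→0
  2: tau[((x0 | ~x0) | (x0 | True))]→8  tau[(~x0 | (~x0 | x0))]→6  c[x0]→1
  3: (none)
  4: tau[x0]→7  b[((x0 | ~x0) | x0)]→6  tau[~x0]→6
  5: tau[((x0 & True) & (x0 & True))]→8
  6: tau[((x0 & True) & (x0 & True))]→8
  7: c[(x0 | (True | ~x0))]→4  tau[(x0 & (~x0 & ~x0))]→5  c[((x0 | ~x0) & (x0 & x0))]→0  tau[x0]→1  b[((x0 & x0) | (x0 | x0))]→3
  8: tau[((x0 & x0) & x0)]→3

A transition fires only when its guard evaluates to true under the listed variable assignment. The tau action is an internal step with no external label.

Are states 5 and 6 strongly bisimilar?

Compute ~ classes (split until stable):
  π0 = {{0,1,2,3,4,5,6,7,8}}
  π1 = {{0},{1,2},{3},{4},{5,6,8},{7}}
  π2 = {{0},{1},{2},{3},{4},{5,6},{7},{8}}
8 equivalence class(es) (converged in 3)
class of 5: {5,6}; class of 6: {5,6}

Answer: BISIMILAR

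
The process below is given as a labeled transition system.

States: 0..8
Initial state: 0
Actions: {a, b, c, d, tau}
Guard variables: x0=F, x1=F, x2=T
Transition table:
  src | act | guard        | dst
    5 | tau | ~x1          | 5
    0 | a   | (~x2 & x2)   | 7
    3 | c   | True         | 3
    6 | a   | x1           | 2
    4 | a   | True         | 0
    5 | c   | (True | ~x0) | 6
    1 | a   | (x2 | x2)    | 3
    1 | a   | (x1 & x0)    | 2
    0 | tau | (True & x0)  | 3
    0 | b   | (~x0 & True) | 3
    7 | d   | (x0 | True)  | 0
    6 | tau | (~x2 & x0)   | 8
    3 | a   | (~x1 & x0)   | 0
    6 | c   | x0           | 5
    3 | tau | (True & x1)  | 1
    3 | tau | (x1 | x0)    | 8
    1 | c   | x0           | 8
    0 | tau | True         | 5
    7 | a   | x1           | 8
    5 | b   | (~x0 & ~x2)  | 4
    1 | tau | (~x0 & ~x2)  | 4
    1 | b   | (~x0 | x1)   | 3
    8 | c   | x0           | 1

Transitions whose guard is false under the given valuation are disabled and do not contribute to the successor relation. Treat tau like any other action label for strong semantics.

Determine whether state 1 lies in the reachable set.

Answer: UNREACHABLE

Trace:
After dropping false guards: 9 live edges.
depth 0: {0}
depth 1: {3,5}  total {0,3,5}
depth 2: {6}  total {0,3,5,6}
Reachable = {0,3,5,6}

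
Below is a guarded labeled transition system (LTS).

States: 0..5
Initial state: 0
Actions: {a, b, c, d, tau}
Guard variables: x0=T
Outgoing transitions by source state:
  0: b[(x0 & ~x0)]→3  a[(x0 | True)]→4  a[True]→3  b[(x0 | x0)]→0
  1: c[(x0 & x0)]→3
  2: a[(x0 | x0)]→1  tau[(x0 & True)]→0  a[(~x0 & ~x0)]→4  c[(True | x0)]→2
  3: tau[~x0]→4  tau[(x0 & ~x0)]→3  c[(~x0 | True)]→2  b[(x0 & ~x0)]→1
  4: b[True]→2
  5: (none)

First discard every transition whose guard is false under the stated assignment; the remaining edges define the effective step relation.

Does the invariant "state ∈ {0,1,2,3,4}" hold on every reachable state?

Answer: INVARIANT HOLDS

Working:
Inv-set: {0,1,2,3,4}
Reach set: {0,1,2,3,4}
  0: safe
  1: safe
  2: safe
  3: safe
  4: safe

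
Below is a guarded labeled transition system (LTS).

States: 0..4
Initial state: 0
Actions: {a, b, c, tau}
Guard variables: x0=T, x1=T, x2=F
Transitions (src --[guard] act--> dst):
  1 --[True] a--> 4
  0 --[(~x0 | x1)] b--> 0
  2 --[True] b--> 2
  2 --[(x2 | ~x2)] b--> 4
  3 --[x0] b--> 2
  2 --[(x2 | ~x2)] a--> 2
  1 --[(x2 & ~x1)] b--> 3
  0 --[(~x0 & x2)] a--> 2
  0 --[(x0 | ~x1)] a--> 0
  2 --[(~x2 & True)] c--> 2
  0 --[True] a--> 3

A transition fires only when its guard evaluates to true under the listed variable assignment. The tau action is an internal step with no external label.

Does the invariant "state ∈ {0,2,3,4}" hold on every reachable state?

Inv-set: {0,2,3,4}
Reach set: {0,2,3,4}
  0: safe
  2: safe
  3: safe
  4: safe

Answer: INVARIANT HOLDS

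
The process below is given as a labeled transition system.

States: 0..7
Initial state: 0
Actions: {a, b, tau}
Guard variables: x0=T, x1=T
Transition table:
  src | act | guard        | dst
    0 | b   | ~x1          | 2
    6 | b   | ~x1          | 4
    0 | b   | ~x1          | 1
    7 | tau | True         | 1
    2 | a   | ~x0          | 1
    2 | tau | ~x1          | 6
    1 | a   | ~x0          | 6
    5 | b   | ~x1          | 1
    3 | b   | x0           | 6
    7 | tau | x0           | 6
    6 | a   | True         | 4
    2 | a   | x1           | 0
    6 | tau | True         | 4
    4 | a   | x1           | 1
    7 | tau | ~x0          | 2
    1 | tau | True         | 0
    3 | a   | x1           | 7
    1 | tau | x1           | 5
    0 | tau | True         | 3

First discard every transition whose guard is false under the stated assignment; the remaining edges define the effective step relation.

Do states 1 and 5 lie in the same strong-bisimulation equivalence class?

Answer: NOT BISIMILAR

Analysis:
Compute ~ classes (split until stable):
  P[0] = {{0,1,2,3,4,5,6,7}}
  P[1] = {{0,1,7},{2,4},{3},{5},{6}}
  P[2] = {{0},{1},{2,4},{3},{5},{6},{7}}
  P[3] = {{0},{1},{2},{3},{4},{5},{6},{7}}
stable after 4 split(s): 8 block(s)
class of 1: {1}; class of 5: {5}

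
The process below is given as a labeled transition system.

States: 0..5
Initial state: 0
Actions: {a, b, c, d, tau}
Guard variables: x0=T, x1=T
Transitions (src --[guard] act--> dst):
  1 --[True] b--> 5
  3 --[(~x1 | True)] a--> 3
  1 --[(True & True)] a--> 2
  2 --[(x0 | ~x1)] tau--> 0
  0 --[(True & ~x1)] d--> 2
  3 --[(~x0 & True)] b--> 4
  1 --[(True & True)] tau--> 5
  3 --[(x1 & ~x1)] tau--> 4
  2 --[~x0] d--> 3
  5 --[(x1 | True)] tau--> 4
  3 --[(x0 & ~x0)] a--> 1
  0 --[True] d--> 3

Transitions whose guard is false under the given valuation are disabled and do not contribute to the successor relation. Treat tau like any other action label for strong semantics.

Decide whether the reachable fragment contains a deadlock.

R = {0,3}
  0: d→3  [1 out]
  3: a→3  [1 out]

Answer: DEADLOCK-FREE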